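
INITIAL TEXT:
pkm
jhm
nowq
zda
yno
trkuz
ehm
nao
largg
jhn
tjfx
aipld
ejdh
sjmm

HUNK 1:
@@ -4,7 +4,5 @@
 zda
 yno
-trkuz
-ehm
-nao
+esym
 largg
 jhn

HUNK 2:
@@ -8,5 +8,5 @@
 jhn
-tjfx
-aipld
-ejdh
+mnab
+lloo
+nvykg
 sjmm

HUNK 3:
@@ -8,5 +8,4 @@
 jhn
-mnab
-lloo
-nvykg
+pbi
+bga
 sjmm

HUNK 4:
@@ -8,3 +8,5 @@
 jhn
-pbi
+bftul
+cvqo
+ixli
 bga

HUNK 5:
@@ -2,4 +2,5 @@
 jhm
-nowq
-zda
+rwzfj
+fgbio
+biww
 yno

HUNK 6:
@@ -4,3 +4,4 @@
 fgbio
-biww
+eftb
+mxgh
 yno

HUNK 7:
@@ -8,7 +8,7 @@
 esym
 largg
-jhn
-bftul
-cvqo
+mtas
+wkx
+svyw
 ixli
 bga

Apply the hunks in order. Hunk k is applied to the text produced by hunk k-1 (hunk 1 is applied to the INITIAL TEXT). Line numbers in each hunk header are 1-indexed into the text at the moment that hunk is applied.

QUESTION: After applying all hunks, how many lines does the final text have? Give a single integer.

Answer: 15

Derivation:
Hunk 1: at line 4 remove [trkuz,ehm,nao] add [esym] -> 12 lines: pkm jhm nowq zda yno esym largg jhn tjfx aipld ejdh sjmm
Hunk 2: at line 8 remove [tjfx,aipld,ejdh] add [mnab,lloo,nvykg] -> 12 lines: pkm jhm nowq zda yno esym largg jhn mnab lloo nvykg sjmm
Hunk 3: at line 8 remove [mnab,lloo,nvykg] add [pbi,bga] -> 11 lines: pkm jhm nowq zda yno esym largg jhn pbi bga sjmm
Hunk 4: at line 8 remove [pbi] add [bftul,cvqo,ixli] -> 13 lines: pkm jhm nowq zda yno esym largg jhn bftul cvqo ixli bga sjmm
Hunk 5: at line 2 remove [nowq,zda] add [rwzfj,fgbio,biww] -> 14 lines: pkm jhm rwzfj fgbio biww yno esym largg jhn bftul cvqo ixli bga sjmm
Hunk 6: at line 4 remove [biww] add [eftb,mxgh] -> 15 lines: pkm jhm rwzfj fgbio eftb mxgh yno esym largg jhn bftul cvqo ixli bga sjmm
Hunk 7: at line 8 remove [jhn,bftul,cvqo] add [mtas,wkx,svyw] -> 15 lines: pkm jhm rwzfj fgbio eftb mxgh yno esym largg mtas wkx svyw ixli bga sjmm
Final line count: 15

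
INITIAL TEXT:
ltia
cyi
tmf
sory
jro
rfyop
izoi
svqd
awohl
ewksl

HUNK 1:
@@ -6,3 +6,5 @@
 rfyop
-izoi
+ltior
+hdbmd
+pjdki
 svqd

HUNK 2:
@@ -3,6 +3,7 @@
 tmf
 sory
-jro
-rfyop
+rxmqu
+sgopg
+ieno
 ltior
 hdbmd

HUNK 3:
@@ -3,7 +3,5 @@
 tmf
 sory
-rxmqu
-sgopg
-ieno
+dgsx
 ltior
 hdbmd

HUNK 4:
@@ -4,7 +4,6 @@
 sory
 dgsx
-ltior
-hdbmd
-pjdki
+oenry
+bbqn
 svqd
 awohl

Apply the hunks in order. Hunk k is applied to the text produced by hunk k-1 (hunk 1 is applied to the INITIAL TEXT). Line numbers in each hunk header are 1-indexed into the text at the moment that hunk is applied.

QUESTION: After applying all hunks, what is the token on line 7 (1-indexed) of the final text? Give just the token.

Hunk 1: at line 6 remove [izoi] add [ltior,hdbmd,pjdki] -> 12 lines: ltia cyi tmf sory jro rfyop ltior hdbmd pjdki svqd awohl ewksl
Hunk 2: at line 3 remove [jro,rfyop] add [rxmqu,sgopg,ieno] -> 13 lines: ltia cyi tmf sory rxmqu sgopg ieno ltior hdbmd pjdki svqd awohl ewksl
Hunk 3: at line 3 remove [rxmqu,sgopg,ieno] add [dgsx] -> 11 lines: ltia cyi tmf sory dgsx ltior hdbmd pjdki svqd awohl ewksl
Hunk 4: at line 4 remove [ltior,hdbmd,pjdki] add [oenry,bbqn] -> 10 lines: ltia cyi tmf sory dgsx oenry bbqn svqd awohl ewksl
Final line 7: bbqn

Answer: bbqn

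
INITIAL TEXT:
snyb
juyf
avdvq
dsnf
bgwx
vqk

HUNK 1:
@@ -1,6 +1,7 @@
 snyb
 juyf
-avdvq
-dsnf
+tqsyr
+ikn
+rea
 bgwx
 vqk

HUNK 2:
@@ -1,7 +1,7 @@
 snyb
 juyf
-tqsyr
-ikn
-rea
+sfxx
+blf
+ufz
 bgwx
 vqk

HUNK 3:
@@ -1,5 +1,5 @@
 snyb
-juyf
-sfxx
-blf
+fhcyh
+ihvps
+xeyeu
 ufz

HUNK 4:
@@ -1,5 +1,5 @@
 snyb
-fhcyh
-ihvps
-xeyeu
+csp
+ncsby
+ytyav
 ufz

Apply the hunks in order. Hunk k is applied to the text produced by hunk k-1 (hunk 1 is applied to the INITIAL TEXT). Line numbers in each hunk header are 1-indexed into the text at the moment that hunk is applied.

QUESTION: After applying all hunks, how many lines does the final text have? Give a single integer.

Answer: 7

Derivation:
Hunk 1: at line 1 remove [avdvq,dsnf] add [tqsyr,ikn,rea] -> 7 lines: snyb juyf tqsyr ikn rea bgwx vqk
Hunk 2: at line 1 remove [tqsyr,ikn,rea] add [sfxx,blf,ufz] -> 7 lines: snyb juyf sfxx blf ufz bgwx vqk
Hunk 3: at line 1 remove [juyf,sfxx,blf] add [fhcyh,ihvps,xeyeu] -> 7 lines: snyb fhcyh ihvps xeyeu ufz bgwx vqk
Hunk 4: at line 1 remove [fhcyh,ihvps,xeyeu] add [csp,ncsby,ytyav] -> 7 lines: snyb csp ncsby ytyav ufz bgwx vqk
Final line count: 7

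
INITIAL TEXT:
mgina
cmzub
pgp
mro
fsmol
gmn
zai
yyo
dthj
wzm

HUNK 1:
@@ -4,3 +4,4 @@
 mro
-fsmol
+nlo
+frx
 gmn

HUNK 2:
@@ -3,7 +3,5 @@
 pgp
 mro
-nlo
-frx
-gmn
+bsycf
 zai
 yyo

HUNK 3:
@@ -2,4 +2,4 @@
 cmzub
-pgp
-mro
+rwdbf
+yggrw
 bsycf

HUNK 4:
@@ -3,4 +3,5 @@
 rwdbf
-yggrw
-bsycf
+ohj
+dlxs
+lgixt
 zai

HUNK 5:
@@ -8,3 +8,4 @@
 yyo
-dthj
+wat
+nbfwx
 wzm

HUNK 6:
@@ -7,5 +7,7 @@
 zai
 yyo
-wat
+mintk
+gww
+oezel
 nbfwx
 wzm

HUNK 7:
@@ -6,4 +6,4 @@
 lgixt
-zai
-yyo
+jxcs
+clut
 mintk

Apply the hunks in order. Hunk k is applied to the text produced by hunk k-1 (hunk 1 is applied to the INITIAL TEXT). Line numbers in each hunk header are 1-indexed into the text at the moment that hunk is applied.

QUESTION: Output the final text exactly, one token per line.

Hunk 1: at line 4 remove [fsmol] add [nlo,frx] -> 11 lines: mgina cmzub pgp mro nlo frx gmn zai yyo dthj wzm
Hunk 2: at line 3 remove [nlo,frx,gmn] add [bsycf] -> 9 lines: mgina cmzub pgp mro bsycf zai yyo dthj wzm
Hunk 3: at line 2 remove [pgp,mro] add [rwdbf,yggrw] -> 9 lines: mgina cmzub rwdbf yggrw bsycf zai yyo dthj wzm
Hunk 4: at line 3 remove [yggrw,bsycf] add [ohj,dlxs,lgixt] -> 10 lines: mgina cmzub rwdbf ohj dlxs lgixt zai yyo dthj wzm
Hunk 5: at line 8 remove [dthj] add [wat,nbfwx] -> 11 lines: mgina cmzub rwdbf ohj dlxs lgixt zai yyo wat nbfwx wzm
Hunk 6: at line 7 remove [wat] add [mintk,gww,oezel] -> 13 lines: mgina cmzub rwdbf ohj dlxs lgixt zai yyo mintk gww oezel nbfwx wzm
Hunk 7: at line 6 remove [zai,yyo] add [jxcs,clut] -> 13 lines: mgina cmzub rwdbf ohj dlxs lgixt jxcs clut mintk gww oezel nbfwx wzm

Answer: mgina
cmzub
rwdbf
ohj
dlxs
lgixt
jxcs
clut
mintk
gww
oezel
nbfwx
wzm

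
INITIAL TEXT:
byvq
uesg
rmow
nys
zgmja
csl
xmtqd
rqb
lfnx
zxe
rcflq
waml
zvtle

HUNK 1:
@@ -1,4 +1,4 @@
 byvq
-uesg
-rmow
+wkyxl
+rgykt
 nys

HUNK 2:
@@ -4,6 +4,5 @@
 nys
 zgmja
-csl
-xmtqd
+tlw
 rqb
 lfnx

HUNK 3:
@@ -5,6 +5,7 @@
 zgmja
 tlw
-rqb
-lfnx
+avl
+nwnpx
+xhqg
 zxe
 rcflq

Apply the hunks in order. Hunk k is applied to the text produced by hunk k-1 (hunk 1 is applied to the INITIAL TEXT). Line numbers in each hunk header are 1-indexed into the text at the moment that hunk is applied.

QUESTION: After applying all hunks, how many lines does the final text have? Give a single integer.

Answer: 13

Derivation:
Hunk 1: at line 1 remove [uesg,rmow] add [wkyxl,rgykt] -> 13 lines: byvq wkyxl rgykt nys zgmja csl xmtqd rqb lfnx zxe rcflq waml zvtle
Hunk 2: at line 4 remove [csl,xmtqd] add [tlw] -> 12 lines: byvq wkyxl rgykt nys zgmja tlw rqb lfnx zxe rcflq waml zvtle
Hunk 3: at line 5 remove [rqb,lfnx] add [avl,nwnpx,xhqg] -> 13 lines: byvq wkyxl rgykt nys zgmja tlw avl nwnpx xhqg zxe rcflq waml zvtle
Final line count: 13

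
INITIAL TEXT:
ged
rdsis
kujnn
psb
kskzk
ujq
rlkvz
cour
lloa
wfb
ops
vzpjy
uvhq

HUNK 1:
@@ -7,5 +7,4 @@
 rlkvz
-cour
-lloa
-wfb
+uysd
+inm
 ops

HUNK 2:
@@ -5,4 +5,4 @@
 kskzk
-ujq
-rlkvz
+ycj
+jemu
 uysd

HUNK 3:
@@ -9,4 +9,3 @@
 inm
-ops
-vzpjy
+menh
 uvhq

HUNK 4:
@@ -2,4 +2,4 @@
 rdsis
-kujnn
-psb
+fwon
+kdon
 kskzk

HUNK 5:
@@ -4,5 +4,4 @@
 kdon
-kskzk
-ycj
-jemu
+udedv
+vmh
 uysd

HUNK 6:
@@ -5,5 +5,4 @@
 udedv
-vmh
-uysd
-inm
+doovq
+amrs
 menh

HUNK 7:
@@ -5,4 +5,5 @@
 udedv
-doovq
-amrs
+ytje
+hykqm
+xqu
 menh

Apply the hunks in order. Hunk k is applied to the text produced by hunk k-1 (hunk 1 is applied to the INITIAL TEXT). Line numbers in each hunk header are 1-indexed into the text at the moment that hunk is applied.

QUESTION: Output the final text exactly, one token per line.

Hunk 1: at line 7 remove [cour,lloa,wfb] add [uysd,inm] -> 12 lines: ged rdsis kujnn psb kskzk ujq rlkvz uysd inm ops vzpjy uvhq
Hunk 2: at line 5 remove [ujq,rlkvz] add [ycj,jemu] -> 12 lines: ged rdsis kujnn psb kskzk ycj jemu uysd inm ops vzpjy uvhq
Hunk 3: at line 9 remove [ops,vzpjy] add [menh] -> 11 lines: ged rdsis kujnn psb kskzk ycj jemu uysd inm menh uvhq
Hunk 4: at line 2 remove [kujnn,psb] add [fwon,kdon] -> 11 lines: ged rdsis fwon kdon kskzk ycj jemu uysd inm menh uvhq
Hunk 5: at line 4 remove [kskzk,ycj,jemu] add [udedv,vmh] -> 10 lines: ged rdsis fwon kdon udedv vmh uysd inm menh uvhq
Hunk 6: at line 5 remove [vmh,uysd,inm] add [doovq,amrs] -> 9 lines: ged rdsis fwon kdon udedv doovq amrs menh uvhq
Hunk 7: at line 5 remove [doovq,amrs] add [ytje,hykqm,xqu] -> 10 lines: ged rdsis fwon kdon udedv ytje hykqm xqu menh uvhq

Answer: ged
rdsis
fwon
kdon
udedv
ytje
hykqm
xqu
menh
uvhq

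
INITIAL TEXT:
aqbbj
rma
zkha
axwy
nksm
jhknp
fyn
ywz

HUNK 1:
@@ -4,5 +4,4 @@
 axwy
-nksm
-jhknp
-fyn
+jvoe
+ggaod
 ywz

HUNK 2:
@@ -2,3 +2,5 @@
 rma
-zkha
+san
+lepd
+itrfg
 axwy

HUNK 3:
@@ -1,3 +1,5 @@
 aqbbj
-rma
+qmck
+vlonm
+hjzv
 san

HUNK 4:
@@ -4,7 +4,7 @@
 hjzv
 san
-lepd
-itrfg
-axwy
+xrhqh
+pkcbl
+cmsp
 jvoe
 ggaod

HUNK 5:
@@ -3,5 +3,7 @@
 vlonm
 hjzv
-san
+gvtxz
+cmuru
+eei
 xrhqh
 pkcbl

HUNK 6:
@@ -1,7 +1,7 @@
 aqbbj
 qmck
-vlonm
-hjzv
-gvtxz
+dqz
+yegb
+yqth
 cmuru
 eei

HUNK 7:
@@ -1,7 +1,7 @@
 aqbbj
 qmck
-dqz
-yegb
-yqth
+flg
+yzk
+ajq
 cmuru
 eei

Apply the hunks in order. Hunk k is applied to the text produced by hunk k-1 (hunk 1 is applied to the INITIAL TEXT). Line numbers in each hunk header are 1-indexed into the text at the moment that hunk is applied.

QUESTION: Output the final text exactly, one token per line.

Hunk 1: at line 4 remove [nksm,jhknp,fyn] add [jvoe,ggaod] -> 7 lines: aqbbj rma zkha axwy jvoe ggaod ywz
Hunk 2: at line 2 remove [zkha] add [san,lepd,itrfg] -> 9 lines: aqbbj rma san lepd itrfg axwy jvoe ggaod ywz
Hunk 3: at line 1 remove [rma] add [qmck,vlonm,hjzv] -> 11 lines: aqbbj qmck vlonm hjzv san lepd itrfg axwy jvoe ggaod ywz
Hunk 4: at line 4 remove [lepd,itrfg,axwy] add [xrhqh,pkcbl,cmsp] -> 11 lines: aqbbj qmck vlonm hjzv san xrhqh pkcbl cmsp jvoe ggaod ywz
Hunk 5: at line 3 remove [san] add [gvtxz,cmuru,eei] -> 13 lines: aqbbj qmck vlonm hjzv gvtxz cmuru eei xrhqh pkcbl cmsp jvoe ggaod ywz
Hunk 6: at line 1 remove [vlonm,hjzv,gvtxz] add [dqz,yegb,yqth] -> 13 lines: aqbbj qmck dqz yegb yqth cmuru eei xrhqh pkcbl cmsp jvoe ggaod ywz
Hunk 7: at line 1 remove [dqz,yegb,yqth] add [flg,yzk,ajq] -> 13 lines: aqbbj qmck flg yzk ajq cmuru eei xrhqh pkcbl cmsp jvoe ggaod ywz

Answer: aqbbj
qmck
flg
yzk
ajq
cmuru
eei
xrhqh
pkcbl
cmsp
jvoe
ggaod
ywz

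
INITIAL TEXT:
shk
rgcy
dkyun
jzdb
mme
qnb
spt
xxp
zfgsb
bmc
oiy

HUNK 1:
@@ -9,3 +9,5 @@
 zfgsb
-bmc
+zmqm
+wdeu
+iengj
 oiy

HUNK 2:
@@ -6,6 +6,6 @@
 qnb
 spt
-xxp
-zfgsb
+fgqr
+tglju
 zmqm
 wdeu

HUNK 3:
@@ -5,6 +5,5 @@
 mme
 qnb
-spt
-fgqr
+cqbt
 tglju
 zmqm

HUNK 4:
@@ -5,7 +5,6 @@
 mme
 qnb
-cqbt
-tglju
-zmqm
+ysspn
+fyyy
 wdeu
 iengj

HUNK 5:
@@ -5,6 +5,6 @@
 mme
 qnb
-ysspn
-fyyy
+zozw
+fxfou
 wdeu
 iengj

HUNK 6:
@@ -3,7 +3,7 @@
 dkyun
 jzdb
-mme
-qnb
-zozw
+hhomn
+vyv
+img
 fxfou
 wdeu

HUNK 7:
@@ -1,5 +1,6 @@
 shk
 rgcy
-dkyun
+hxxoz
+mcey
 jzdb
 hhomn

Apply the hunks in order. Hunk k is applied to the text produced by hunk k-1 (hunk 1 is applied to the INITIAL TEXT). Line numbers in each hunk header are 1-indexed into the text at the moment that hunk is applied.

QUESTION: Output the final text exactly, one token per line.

Answer: shk
rgcy
hxxoz
mcey
jzdb
hhomn
vyv
img
fxfou
wdeu
iengj
oiy

Derivation:
Hunk 1: at line 9 remove [bmc] add [zmqm,wdeu,iengj] -> 13 lines: shk rgcy dkyun jzdb mme qnb spt xxp zfgsb zmqm wdeu iengj oiy
Hunk 2: at line 6 remove [xxp,zfgsb] add [fgqr,tglju] -> 13 lines: shk rgcy dkyun jzdb mme qnb spt fgqr tglju zmqm wdeu iengj oiy
Hunk 3: at line 5 remove [spt,fgqr] add [cqbt] -> 12 lines: shk rgcy dkyun jzdb mme qnb cqbt tglju zmqm wdeu iengj oiy
Hunk 4: at line 5 remove [cqbt,tglju,zmqm] add [ysspn,fyyy] -> 11 lines: shk rgcy dkyun jzdb mme qnb ysspn fyyy wdeu iengj oiy
Hunk 5: at line 5 remove [ysspn,fyyy] add [zozw,fxfou] -> 11 lines: shk rgcy dkyun jzdb mme qnb zozw fxfou wdeu iengj oiy
Hunk 6: at line 3 remove [mme,qnb,zozw] add [hhomn,vyv,img] -> 11 lines: shk rgcy dkyun jzdb hhomn vyv img fxfou wdeu iengj oiy
Hunk 7: at line 1 remove [dkyun] add [hxxoz,mcey] -> 12 lines: shk rgcy hxxoz mcey jzdb hhomn vyv img fxfou wdeu iengj oiy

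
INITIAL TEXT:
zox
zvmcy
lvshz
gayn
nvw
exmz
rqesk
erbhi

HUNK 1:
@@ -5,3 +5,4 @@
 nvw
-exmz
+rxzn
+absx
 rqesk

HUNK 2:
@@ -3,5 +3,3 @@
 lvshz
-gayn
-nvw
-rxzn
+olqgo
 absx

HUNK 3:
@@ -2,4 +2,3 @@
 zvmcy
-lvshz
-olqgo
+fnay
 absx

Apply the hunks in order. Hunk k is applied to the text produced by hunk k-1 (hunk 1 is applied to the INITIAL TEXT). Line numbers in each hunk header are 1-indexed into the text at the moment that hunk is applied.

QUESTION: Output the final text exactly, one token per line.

Hunk 1: at line 5 remove [exmz] add [rxzn,absx] -> 9 lines: zox zvmcy lvshz gayn nvw rxzn absx rqesk erbhi
Hunk 2: at line 3 remove [gayn,nvw,rxzn] add [olqgo] -> 7 lines: zox zvmcy lvshz olqgo absx rqesk erbhi
Hunk 3: at line 2 remove [lvshz,olqgo] add [fnay] -> 6 lines: zox zvmcy fnay absx rqesk erbhi

Answer: zox
zvmcy
fnay
absx
rqesk
erbhi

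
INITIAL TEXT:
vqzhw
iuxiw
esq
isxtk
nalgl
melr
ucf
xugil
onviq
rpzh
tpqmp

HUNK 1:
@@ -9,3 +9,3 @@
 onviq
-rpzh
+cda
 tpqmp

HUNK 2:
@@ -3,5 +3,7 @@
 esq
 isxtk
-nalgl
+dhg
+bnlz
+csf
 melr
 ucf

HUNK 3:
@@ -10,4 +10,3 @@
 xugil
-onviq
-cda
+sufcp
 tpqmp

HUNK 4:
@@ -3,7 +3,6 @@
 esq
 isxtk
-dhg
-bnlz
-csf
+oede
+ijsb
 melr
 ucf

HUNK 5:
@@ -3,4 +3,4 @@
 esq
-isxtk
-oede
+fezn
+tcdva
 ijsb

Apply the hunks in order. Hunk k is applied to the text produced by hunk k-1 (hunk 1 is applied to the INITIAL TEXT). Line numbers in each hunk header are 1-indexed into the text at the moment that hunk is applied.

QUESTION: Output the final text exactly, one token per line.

Answer: vqzhw
iuxiw
esq
fezn
tcdva
ijsb
melr
ucf
xugil
sufcp
tpqmp

Derivation:
Hunk 1: at line 9 remove [rpzh] add [cda] -> 11 lines: vqzhw iuxiw esq isxtk nalgl melr ucf xugil onviq cda tpqmp
Hunk 2: at line 3 remove [nalgl] add [dhg,bnlz,csf] -> 13 lines: vqzhw iuxiw esq isxtk dhg bnlz csf melr ucf xugil onviq cda tpqmp
Hunk 3: at line 10 remove [onviq,cda] add [sufcp] -> 12 lines: vqzhw iuxiw esq isxtk dhg bnlz csf melr ucf xugil sufcp tpqmp
Hunk 4: at line 3 remove [dhg,bnlz,csf] add [oede,ijsb] -> 11 lines: vqzhw iuxiw esq isxtk oede ijsb melr ucf xugil sufcp tpqmp
Hunk 5: at line 3 remove [isxtk,oede] add [fezn,tcdva] -> 11 lines: vqzhw iuxiw esq fezn tcdva ijsb melr ucf xugil sufcp tpqmp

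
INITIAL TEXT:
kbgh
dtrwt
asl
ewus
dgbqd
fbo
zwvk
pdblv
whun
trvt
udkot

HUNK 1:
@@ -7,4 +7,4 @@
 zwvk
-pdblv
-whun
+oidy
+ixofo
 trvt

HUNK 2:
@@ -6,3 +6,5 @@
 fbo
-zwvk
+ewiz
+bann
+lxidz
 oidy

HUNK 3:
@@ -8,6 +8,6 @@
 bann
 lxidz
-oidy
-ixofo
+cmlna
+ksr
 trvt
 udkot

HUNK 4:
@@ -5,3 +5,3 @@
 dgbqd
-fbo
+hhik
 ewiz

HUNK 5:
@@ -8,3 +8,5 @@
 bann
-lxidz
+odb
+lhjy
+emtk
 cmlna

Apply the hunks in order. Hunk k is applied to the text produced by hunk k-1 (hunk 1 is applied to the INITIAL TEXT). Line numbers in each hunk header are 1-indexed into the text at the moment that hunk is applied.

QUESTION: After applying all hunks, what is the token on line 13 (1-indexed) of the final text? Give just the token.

Hunk 1: at line 7 remove [pdblv,whun] add [oidy,ixofo] -> 11 lines: kbgh dtrwt asl ewus dgbqd fbo zwvk oidy ixofo trvt udkot
Hunk 2: at line 6 remove [zwvk] add [ewiz,bann,lxidz] -> 13 lines: kbgh dtrwt asl ewus dgbqd fbo ewiz bann lxidz oidy ixofo trvt udkot
Hunk 3: at line 8 remove [oidy,ixofo] add [cmlna,ksr] -> 13 lines: kbgh dtrwt asl ewus dgbqd fbo ewiz bann lxidz cmlna ksr trvt udkot
Hunk 4: at line 5 remove [fbo] add [hhik] -> 13 lines: kbgh dtrwt asl ewus dgbqd hhik ewiz bann lxidz cmlna ksr trvt udkot
Hunk 5: at line 8 remove [lxidz] add [odb,lhjy,emtk] -> 15 lines: kbgh dtrwt asl ewus dgbqd hhik ewiz bann odb lhjy emtk cmlna ksr trvt udkot
Final line 13: ksr

Answer: ksr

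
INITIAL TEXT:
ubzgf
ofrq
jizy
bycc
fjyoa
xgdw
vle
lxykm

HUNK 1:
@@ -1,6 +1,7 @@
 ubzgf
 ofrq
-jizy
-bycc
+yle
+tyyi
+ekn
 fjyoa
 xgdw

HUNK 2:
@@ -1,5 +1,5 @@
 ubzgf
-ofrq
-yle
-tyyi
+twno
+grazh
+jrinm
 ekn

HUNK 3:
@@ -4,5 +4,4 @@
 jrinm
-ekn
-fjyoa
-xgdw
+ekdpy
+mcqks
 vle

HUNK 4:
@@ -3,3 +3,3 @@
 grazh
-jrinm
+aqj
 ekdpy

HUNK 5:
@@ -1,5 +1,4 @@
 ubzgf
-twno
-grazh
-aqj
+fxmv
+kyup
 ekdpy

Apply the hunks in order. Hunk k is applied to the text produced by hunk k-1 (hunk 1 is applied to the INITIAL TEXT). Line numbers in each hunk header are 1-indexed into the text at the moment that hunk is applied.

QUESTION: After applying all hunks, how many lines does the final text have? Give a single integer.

Answer: 7

Derivation:
Hunk 1: at line 1 remove [jizy,bycc] add [yle,tyyi,ekn] -> 9 lines: ubzgf ofrq yle tyyi ekn fjyoa xgdw vle lxykm
Hunk 2: at line 1 remove [ofrq,yle,tyyi] add [twno,grazh,jrinm] -> 9 lines: ubzgf twno grazh jrinm ekn fjyoa xgdw vle lxykm
Hunk 3: at line 4 remove [ekn,fjyoa,xgdw] add [ekdpy,mcqks] -> 8 lines: ubzgf twno grazh jrinm ekdpy mcqks vle lxykm
Hunk 4: at line 3 remove [jrinm] add [aqj] -> 8 lines: ubzgf twno grazh aqj ekdpy mcqks vle lxykm
Hunk 5: at line 1 remove [twno,grazh,aqj] add [fxmv,kyup] -> 7 lines: ubzgf fxmv kyup ekdpy mcqks vle lxykm
Final line count: 7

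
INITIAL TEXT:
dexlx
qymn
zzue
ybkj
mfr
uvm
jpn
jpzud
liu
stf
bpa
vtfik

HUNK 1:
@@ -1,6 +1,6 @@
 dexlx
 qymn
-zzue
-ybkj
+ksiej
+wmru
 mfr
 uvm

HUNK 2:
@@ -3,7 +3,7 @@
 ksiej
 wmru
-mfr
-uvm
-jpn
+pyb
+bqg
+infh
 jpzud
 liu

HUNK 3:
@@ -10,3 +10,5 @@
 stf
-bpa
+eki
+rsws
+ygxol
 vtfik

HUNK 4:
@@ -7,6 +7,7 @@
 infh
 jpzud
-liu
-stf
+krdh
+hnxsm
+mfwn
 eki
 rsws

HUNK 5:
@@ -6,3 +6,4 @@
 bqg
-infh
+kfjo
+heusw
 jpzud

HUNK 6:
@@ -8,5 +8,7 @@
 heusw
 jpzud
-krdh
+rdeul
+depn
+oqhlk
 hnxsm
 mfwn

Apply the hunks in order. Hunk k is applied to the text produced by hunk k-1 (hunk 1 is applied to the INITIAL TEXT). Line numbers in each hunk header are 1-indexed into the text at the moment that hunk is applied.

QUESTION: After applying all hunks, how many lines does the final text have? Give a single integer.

Hunk 1: at line 1 remove [zzue,ybkj] add [ksiej,wmru] -> 12 lines: dexlx qymn ksiej wmru mfr uvm jpn jpzud liu stf bpa vtfik
Hunk 2: at line 3 remove [mfr,uvm,jpn] add [pyb,bqg,infh] -> 12 lines: dexlx qymn ksiej wmru pyb bqg infh jpzud liu stf bpa vtfik
Hunk 3: at line 10 remove [bpa] add [eki,rsws,ygxol] -> 14 lines: dexlx qymn ksiej wmru pyb bqg infh jpzud liu stf eki rsws ygxol vtfik
Hunk 4: at line 7 remove [liu,stf] add [krdh,hnxsm,mfwn] -> 15 lines: dexlx qymn ksiej wmru pyb bqg infh jpzud krdh hnxsm mfwn eki rsws ygxol vtfik
Hunk 5: at line 6 remove [infh] add [kfjo,heusw] -> 16 lines: dexlx qymn ksiej wmru pyb bqg kfjo heusw jpzud krdh hnxsm mfwn eki rsws ygxol vtfik
Hunk 6: at line 8 remove [krdh] add [rdeul,depn,oqhlk] -> 18 lines: dexlx qymn ksiej wmru pyb bqg kfjo heusw jpzud rdeul depn oqhlk hnxsm mfwn eki rsws ygxol vtfik
Final line count: 18

Answer: 18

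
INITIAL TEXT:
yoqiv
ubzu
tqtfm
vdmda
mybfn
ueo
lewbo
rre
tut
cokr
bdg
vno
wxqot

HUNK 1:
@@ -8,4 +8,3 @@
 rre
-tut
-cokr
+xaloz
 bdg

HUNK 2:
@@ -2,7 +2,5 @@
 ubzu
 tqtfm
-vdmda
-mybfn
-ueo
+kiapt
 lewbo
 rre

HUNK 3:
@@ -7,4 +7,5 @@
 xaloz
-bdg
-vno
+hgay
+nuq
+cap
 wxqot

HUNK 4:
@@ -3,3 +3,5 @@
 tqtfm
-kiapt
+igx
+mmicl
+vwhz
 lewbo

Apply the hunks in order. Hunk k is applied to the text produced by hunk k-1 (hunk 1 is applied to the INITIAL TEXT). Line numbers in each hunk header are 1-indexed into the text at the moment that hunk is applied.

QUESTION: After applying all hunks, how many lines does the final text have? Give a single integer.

Answer: 13

Derivation:
Hunk 1: at line 8 remove [tut,cokr] add [xaloz] -> 12 lines: yoqiv ubzu tqtfm vdmda mybfn ueo lewbo rre xaloz bdg vno wxqot
Hunk 2: at line 2 remove [vdmda,mybfn,ueo] add [kiapt] -> 10 lines: yoqiv ubzu tqtfm kiapt lewbo rre xaloz bdg vno wxqot
Hunk 3: at line 7 remove [bdg,vno] add [hgay,nuq,cap] -> 11 lines: yoqiv ubzu tqtfm kiapt lewbo rre xaloz hgay nuq cap wxqot
Hunk 4: at line 3 remove [kiapt] add [igx,mmicl,vwhz] -> 13 lines: yoqiv ubzu tqtfm igx mmicl vwhz lewbo rre xaloz hgay nuq cap wxqot
Final line count: 13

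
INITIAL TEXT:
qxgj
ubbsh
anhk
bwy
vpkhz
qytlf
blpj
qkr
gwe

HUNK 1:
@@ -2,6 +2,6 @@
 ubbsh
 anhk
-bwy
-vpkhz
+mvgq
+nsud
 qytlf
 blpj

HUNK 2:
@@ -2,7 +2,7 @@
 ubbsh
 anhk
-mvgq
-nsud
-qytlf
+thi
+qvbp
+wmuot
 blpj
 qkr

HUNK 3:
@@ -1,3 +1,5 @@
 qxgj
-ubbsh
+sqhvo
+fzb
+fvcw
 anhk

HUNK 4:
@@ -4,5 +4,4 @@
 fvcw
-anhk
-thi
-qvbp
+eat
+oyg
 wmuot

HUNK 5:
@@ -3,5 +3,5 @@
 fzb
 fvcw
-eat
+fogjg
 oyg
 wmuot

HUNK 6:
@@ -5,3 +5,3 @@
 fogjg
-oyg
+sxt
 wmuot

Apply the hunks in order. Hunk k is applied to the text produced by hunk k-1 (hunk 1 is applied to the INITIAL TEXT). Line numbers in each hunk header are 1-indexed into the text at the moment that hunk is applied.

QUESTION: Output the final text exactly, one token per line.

Hunk 1: at line 2 remove [bwy,vpkhz] add [mvgq,nsud] -> 9 lines: qxgj ubbsh anhk mvgq nsud qytlf blpj qkr gwe
Hunk 2: at line 2 remove [mvgq,nsud,qytlf] add [thi,qvbp,wmuot] -> 9 lines: qxgj ubbsh anhk thi qvbp wmuot blpj qkr gwe
Hunk 3: at line 1 remove [ubbsh] add [sqhvo,fzb,fvcw] -> 11 lines: qxgj sqhvo fzb fvcw anhk thi qvbp wmuot blpj qkr gwe
Hunk 4: at line 4 remove [anhk,thi,qvbp] add [eat,oyg] -> 10 lines: qxgj sqhvo fzb fvcw eat oyg wmuot blpj qkr gwe
Hunk 5: at line 3 remove [eat] add [fogjg] -> 10 lines: qxgj sqhvo fzb fvcw fogjg oyg wmuot blpj qkr gwe
Hunk 6: at line 5 remove [oyg] add [sxt] -> 10 lines: qxgj sqhvo fzb fvcw fogjg sxt wmuot blpj qkr gwe

Answer: qxgj
sqhvo
fzb
fvcw
fogjg
sxt
wmuot
blpj
qkr
gwe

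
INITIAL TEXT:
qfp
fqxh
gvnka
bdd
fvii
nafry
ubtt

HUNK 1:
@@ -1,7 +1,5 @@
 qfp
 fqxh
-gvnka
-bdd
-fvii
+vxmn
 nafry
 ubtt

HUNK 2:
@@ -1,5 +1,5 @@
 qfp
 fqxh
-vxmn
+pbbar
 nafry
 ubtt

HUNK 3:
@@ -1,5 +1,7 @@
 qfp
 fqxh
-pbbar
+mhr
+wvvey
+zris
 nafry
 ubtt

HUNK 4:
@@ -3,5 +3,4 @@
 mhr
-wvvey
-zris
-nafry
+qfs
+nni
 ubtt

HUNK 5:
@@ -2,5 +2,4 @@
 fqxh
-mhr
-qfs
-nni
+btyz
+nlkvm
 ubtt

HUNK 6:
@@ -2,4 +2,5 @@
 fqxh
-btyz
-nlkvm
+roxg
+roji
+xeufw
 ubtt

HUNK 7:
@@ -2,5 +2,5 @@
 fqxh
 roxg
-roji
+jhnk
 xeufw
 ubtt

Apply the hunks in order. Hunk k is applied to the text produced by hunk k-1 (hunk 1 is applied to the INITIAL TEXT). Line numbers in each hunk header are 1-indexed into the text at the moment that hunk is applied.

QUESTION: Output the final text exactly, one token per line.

Hunk 1: at line 1 remove [gvnka,bdd,fvii] add [vxmn] -> 5 lines: qfp fqxh vxmn nafry ubtt
Hunk 2: at line 1 remove [vxmn] add [pbbar] -> 5 lines: qfp fqxh pbbar nafry ubtt
Hunk 3: at line 1 remove [pbbar] add [mhr,wvvey,zris] -> 7 lines: qfp fqxh mhr wvvey zris nafry ubtt
Hunk 4: at line 3 remove [wvvey,zris,nafry] add [qfs,nni] -> 6 lines: qfp fqxh mhr qfs nni ubtt
Hunk 5: at line 2 remove [mhr,qfs,nni] add [btyz,nlkvm] -> 5 lines: qfp fqxh btyz nlkvm ubtt
Hunk 6: at line 2 remove [btyz,nlkvm] add [roxg,roji,xeufw] -> 6 lines: qfp fqxh roxg roji xeufw ubtt
Hunk 7: at line 2 remove [roji] add [jhnk] -> 6 lines: qfp fqxh roxg jhnk xeufw ubtt

Answer: qfp
fqxh
roxg
jhnk
xeufw
ubtt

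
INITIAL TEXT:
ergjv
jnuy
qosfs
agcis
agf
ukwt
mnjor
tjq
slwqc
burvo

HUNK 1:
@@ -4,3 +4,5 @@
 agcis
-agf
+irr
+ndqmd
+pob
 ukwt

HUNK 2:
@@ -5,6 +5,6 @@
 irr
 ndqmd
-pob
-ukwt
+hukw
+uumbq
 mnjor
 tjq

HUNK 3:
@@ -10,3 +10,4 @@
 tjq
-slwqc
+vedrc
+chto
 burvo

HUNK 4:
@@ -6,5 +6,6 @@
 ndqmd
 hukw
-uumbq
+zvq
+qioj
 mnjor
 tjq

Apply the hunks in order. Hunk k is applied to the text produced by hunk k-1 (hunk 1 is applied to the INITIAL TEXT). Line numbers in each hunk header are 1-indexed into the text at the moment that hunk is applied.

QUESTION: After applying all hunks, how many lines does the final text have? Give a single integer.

Answer: 14

Derivation:
Hunk 1: at line 4 remove [agf] add [irr,ndqmd,pob] -> 12 lines: ergjv jnuy qosfs agcis irr ndqmd pob ukwt mnjor tjq slwqc burvo
Hunk 2: at line 5 remove [pob,ukwt] add [hukw,uumbq] -> 12 lines: ergjv jnuy qosfs agcis irr ndqmd hukw uumbq mnjor tjq slwqc burvo
Hunk 3: at line 10 remove [slwqc] add [vedrc,chto] -> 13 lines: ergjv jnuy qosfs agcis irr ndqmd hukw uumbq mnjor tjq vedrc chto burvo
Hunk 4: at line 6 remove [uumbq] add [zvq,qioj] -> 14 lines: ergjv jnuy qosfs agcis irr ndqmd hukw zvq qioj mnjor tjq vedrc chto burvo
Final line count: 14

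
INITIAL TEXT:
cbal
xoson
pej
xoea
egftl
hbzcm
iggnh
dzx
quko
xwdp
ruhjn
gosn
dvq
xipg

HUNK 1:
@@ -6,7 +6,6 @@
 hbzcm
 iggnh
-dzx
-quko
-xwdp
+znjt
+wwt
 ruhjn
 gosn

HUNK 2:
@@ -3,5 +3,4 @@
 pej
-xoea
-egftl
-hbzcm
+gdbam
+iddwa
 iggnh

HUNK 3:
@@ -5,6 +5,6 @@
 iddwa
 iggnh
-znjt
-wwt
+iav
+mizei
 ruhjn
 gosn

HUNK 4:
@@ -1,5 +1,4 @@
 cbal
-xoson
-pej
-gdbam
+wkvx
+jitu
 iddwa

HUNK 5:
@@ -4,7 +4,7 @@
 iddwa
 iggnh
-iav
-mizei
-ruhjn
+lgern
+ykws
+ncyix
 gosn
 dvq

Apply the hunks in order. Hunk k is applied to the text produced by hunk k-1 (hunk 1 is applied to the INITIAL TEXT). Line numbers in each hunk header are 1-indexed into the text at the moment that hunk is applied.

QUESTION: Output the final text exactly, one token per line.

Hunk 1: at line 6 remove [dzx,quko,xwdp] add [znjt,wwt] -> 13 lines: cbal xoson pej xoea egftl hbzcm iggnh znjt wwt ruhjn gosn dvq xipg
Hunk 2: at line 3 remove [xoea,egftl,hbzcm] add [gdbam,iddwa] -> 12 lines: cbal xoson pej gdbam iddwa iggnh znjt wwt ruhjn gosn dvq xipg
Hunk 3: at line 5 remove [znjt,wwt] add [iav,mizei] -> 12 lines: cbal xoson pej gdbam iddwa iggnh iav mizei ruhjn gosn dvq xipg
Hunk 4: at line 1 remove [xoson,pej,gdbam] add [wkvx,jitu] -> 11 lines: cbal wkvx jitu iddwa iggnh iav mizei ruhjn gosn dvq xipg
Hunk 5: at line 4 remove [iav,mizei,ruhjn] add [lgern,ykws,ncyix] -> 11 lines: cbal wkvx jitu iddwa iggnh lgern ykws ncyix gosn dvq xipg

Answer: cbal
wkvx
jitu
iddwa
iggnh
lgern
ykws
ncyix
gosn
dvq
xipg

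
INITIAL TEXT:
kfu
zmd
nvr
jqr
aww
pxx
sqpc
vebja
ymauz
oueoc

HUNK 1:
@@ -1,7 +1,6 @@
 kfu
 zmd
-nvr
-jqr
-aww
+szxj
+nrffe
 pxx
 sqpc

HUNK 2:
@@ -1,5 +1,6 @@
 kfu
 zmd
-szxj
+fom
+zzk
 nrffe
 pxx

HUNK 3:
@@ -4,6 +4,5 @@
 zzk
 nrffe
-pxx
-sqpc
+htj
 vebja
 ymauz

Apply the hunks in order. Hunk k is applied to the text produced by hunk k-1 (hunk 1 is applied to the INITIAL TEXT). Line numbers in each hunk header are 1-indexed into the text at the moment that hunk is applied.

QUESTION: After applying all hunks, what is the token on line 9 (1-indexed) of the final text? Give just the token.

Hunk 1: at line 1 remove [nvr,jqr,aww] add [szxj,nrffe] -> 9 lines: kfu zmd szxj nrffe pxx sqpc vebja ymauz oueoc
Hunk 2: at line 1 remove [szxj] add [fom,zzk] -> 10 lines: kfu zmd fom zzk nrffe pxx sqpc vebja ymauz oueoc
Hunk 3: at line 4 remove [pxx,sqpc] add [htj] -> 9 lines: kfu zmd fom zzk nrffe htj vebja ymauz oueoc
Final line 9: oueoc

Answer: oueoc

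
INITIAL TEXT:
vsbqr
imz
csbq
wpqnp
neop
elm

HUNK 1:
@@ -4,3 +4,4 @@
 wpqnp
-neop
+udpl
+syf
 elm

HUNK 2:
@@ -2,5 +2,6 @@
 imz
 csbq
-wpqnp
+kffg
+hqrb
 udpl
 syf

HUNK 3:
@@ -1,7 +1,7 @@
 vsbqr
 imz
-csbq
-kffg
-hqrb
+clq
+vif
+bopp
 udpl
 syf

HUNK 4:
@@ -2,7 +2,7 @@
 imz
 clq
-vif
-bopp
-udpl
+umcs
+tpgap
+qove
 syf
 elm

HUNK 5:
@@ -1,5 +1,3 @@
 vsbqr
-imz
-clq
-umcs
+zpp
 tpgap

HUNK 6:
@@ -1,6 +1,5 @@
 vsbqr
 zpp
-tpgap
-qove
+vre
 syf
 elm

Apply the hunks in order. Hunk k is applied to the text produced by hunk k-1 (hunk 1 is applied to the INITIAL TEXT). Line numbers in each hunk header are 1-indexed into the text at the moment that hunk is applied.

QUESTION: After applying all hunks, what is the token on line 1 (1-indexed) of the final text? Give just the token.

Answer: vsbqr

Derivation:
Hunk 1: at line 4 remove [neop] add [udpl,syf] -> 7 lines: vsbqr imz csbq wpqnp udpl syf elm
Hunk 2: at line 2 remove [wpqnp] add [kffg,hqrb] -> 8 lines: vsbqr imz csbq kffg hqrb udpl syf elm
Hunk 3: at line 1 remove [csbq,kffg,hqrb] add [clq,vif,bopp] -> 8 lines: vsbqr imz clq vif bopp udpl syf elm
Hunk 4: at line 2 remove [vif,bopp,udpl] add [umcs,tpgap,qove] -> 8 lines: vsbqr imz clq umcs tpgap qove syf elm
Hunk 5: at line 1 remove [imz,clq,umcs] add [zpp] -> 6 lines: vsbqr zpp tpgap qove syf elm
Hunk 6: at line 1 remove [tpgap,qove] add [vre] -> 5 lines: vsbqr zpp vre syf elm
Final line 1: vsbqr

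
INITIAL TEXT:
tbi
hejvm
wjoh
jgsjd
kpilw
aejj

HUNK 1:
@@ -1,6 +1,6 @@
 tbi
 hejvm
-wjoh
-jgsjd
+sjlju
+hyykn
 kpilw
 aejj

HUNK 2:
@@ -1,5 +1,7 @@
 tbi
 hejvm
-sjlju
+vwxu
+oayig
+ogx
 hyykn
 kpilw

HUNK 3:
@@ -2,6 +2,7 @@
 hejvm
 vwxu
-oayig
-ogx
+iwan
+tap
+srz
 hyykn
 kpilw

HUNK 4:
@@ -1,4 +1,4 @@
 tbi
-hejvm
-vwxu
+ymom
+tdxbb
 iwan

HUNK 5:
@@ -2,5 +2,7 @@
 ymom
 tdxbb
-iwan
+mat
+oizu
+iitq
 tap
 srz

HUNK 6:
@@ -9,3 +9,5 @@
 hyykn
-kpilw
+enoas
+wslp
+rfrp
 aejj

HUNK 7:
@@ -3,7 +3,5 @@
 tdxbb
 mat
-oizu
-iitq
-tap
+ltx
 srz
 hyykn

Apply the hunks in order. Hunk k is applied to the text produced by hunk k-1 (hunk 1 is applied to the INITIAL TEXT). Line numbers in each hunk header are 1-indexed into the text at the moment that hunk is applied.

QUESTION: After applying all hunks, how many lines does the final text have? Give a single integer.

Hunk 1: at line 1 remove [wjoh,jgsjd] add [sjlju,hyykn] -> 6 lines: tbi hejvm sjlju hyykn kpilw aejj
Hunk 2: at line 1 remove [sjlju] add [vwxu,oayig,ogx] -> 8 lines: tbi hejvm vwxu oayig ogx hyykn kpilw aejj
Hunk 3: at line 2 remove [oayig,ogx] add [iwan,tap,srz] -> 9 lines: tbi hejvm vwxu iwan tap srz hyykn kpilw aejj
Hunk 4: at line 1 remove [hejvm,vwxu] add [ymom,tdxbb] -> 9 lines: tbi ymom tdxbb iwan tap srz hyykn kpilw aejj
Hunk 5: at line 2 remove [iwan] add [mat,oizu,iitq] -> 11 lines: tbi ymom tdxbb mat oizu iitq tap srz hyykn kpilw aejj
Hunk 6: at line 9 remove [kpilw] add [enoas,wslp,rfrp] -> 13 lines: tbi ymom tdxbb mat oizu iitq tap srz hyykn enoas wslp rfrp aejj
Hunk 7: at line 3 remove [oizu,iitq,tap] add [ltx] -> 11 lines: tbi ymom tdxbb mat ltx srz hyykn enoas wslp rfrp aejj
Final line count: 11

Answer: 11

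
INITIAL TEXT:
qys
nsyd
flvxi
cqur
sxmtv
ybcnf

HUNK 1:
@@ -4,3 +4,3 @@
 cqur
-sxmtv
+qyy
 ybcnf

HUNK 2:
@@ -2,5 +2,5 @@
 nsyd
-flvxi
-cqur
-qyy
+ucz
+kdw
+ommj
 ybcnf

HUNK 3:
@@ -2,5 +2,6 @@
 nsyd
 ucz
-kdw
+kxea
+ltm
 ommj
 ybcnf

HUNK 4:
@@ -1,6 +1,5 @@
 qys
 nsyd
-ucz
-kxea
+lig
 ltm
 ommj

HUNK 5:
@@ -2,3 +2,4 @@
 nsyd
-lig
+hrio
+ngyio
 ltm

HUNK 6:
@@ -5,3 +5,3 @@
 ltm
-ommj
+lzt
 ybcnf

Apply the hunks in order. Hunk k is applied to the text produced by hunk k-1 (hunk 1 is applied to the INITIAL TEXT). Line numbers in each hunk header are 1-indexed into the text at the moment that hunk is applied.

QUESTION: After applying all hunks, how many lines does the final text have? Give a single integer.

Answer: 7

Derivation:
Hunk 1: at line 4 remove [sxmtv] add [qyy] -> 6 lines: qys nsyd flvxi cqur qyy ybcnf
Hunk 2: at line 2 remove [flvxi,cqur,qyy] add [ucz,kdw,ommj] -> 6 lines: qys nsyd ucz kdw ommj ybcnf
Hunk 3: at line 2 remove [kdw] add [kxea,ltm] -> 7 lines: qys nsyd ucz kxea ltm ommj ybcnf
Hunk 4: at line 1 remove [ucz,kxea] add [lig] -> 6 lines: qys nsyd lig ltm ommj ybcnf
Hunk 5: at line 2 remove [lig] add [hrio,ngyio] -> 7 lines: qys nsyd hrio ngyio ltm ommj ybcnf
Hunk 6: at line 5 remove [ommj] add [lzt] -> 7 lines: qys nsyd hrio ngyio ltm lzt ybcnf
Final line count: 7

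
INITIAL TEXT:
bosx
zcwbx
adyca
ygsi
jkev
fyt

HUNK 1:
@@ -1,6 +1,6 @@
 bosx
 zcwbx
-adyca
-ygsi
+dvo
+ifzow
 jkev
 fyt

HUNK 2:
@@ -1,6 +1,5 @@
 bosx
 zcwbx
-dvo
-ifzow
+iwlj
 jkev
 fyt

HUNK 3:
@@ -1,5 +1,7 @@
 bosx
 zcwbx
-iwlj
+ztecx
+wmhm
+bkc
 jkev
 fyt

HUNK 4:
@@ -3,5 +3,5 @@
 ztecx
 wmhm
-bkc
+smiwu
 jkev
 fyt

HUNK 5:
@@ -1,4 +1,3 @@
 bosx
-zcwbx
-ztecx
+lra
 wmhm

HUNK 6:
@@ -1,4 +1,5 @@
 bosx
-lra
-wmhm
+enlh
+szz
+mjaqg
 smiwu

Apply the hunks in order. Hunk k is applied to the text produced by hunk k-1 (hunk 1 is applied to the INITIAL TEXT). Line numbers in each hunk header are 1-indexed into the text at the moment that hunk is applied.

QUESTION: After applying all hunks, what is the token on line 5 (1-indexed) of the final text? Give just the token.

Hunk 1: at line 1 remove [adyca,ygsi] add [dvo,ifzow] -> 6 lines: bosx zcwbx dvo ifzow jkev fyt
Hunk 2: at line 1 remove [dvo,ifzow] add [iwlj] -> 5 lines: bosx zcwbx iwlj jkev fyt
Hunk 3: at line 1 remove [iwlj] add [ztecx,wmhm,bkc] -> 7 lines: bosx zcwbx ztecx wmhm bkc jkev fyt
Hunk 4: at line 3 remove [bkc] add [smiwu] -> 7 lines: bosx zcwbx ztecx wmhm smiwu jkev fyt
Hunk 5: at line 1 remove [zcwbx,ztecx] add [lra] -> 6 lines: bosx lra wmhm smiwu jkev fyt
Hunk 6: at line 1 remove [lra,wmhm] add [enlh,szz,mjaqg] -> 7 lines: bosx enlh szz mjaqg smiwu jkev fyt
Final line 5: smiwu

Answer: smiwu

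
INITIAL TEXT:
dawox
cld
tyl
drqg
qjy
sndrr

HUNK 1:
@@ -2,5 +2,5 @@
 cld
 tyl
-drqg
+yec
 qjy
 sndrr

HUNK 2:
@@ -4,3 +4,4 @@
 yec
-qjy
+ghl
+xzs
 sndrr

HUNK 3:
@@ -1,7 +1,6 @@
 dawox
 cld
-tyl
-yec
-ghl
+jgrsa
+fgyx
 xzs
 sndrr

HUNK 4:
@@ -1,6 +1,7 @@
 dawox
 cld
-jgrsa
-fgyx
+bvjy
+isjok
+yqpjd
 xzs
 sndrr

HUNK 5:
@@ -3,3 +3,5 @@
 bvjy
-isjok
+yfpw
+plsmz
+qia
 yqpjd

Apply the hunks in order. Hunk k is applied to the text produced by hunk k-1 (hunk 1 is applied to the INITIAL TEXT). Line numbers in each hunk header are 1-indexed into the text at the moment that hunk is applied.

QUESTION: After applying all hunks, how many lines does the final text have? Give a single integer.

Hunk 1: at line 2 remove [drqg] add [yec] -> 6 lines: dawox cld tyl yec qjy sndrr
Hunk 2: at line 4 remove [qjy] add [ghl,xzs] -> 7 lines: dawox cld tyl yec ghl xzs sndrr
Hunk 3: at line 1 remove [tyl,yec,ghl] add [jgrsa,fgyx] -> 6 lines: dawox cld jgrsa fgyx xzs sndrr
Hunk 4: at line 1 remove [jgrsa,fgyx] add [bvjy,isjok,yqpjd] -> 7 lines: dawox cld bvjy isjok yqpjd xzs sndrr
Hunk 5: at line 3 remove [isjok] add [yfpw,plsmz,qia] -> 9 lines: dawox cld bvjy yfpw plsmz qia yqpjd xzs sndrr
Final line count: 9

Answer: 9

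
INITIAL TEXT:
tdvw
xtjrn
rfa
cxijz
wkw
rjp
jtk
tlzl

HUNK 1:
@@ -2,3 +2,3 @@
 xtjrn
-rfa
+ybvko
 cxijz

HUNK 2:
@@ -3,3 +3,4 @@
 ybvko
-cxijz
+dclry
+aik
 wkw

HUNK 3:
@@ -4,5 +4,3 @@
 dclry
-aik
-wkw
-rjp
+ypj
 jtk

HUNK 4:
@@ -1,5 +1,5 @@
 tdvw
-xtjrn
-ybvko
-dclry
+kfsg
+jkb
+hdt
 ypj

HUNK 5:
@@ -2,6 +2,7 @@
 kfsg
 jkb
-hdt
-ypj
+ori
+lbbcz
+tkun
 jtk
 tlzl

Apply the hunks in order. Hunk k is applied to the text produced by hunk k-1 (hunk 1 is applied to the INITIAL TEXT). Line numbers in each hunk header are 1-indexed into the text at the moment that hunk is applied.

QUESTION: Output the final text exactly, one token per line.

Hunk 1: at line 2 remove [rfa] add [ybvko] -> 8 lines: tdvw xtjrn ybvko cxijz wkw rjp jtk tlzl
Hunk 2: at line 3 remove [cxijz] add [dclry,aik] -> 9 lines: tdvw xtjrn ybvko dclry aik wkw rjp jtk tlzl
Hunk 3: at line 4 remove [aik,wkw,rjp] add [ypj] -> 7 lines: tdvw xtjrn ybvko dclry ypj jtk tlzl
Hunk 4: at line 1 remove [xtjrn,ybvko,dclry] add [kfsg,jkb,hdt] -> 7 lines: tdvw kfsg jkb hdt ypj jtk tlzl
Hunk 5: at line 2 remove [hdt,ypj] add [ori,lbbcz,tkun] -> 8 lines: tdvw kfsg jkb ori lbbcz tkun jtk tlzl

Answer: tdvw
kfsg
jkb
ori
lbbcz
tkun
jtk
tlzl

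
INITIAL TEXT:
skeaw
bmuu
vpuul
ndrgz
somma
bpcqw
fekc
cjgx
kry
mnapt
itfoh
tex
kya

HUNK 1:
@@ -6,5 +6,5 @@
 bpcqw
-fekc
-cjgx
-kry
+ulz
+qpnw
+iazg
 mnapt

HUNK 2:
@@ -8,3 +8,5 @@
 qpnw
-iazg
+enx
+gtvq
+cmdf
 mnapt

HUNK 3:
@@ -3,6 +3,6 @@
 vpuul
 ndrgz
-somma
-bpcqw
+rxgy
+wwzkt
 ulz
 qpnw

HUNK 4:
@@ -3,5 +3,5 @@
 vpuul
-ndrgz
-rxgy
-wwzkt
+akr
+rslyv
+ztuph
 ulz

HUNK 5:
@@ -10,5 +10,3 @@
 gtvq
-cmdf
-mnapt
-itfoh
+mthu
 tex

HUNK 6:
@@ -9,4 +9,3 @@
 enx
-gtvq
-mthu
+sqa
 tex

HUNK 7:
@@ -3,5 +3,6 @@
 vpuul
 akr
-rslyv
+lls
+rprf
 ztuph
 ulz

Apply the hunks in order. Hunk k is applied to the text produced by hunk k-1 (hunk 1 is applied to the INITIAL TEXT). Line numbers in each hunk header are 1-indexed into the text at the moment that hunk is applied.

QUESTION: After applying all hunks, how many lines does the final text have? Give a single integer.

Answer: 13

Derivation:
Hunk 1: at line 6 remove [fekc,cjgx,kry] add [ulz,qpnw,iazg] -> 13 lines: skeaw bmuu vpuul ndrgz somma bpcqw ulz qpnw iazg mnapt itfoh tex kya
Hunk 2: at line 8 remove [iazg] add [enx,gtvq,cmdf] -> 15 lines: skeaw bmuu vpuul ndrgz somma bpcqw ulz qpnw enx gtvq cmdf mnapt itfoh tex kya
Hunk 3: at line 3 remove [somma,bpcqw] add [rxgy,wwzkt] -> 15 lines: skeaw bmuu vpuul ndrgz rxgy wwzkt ulz qpnw enx gtvq cmdf mnapt itfoh tex kya
Hunk 4: at line 3 remove [ndrgz,rxgy,wwzkt] add [akr,rslyv,ztuph] -> 15 lines: skeaw bmuu vpuul akr rslyv ztuph ulz qpnw enx gtvq cmdf mnapt itfoh tex kya
Hunk 5: at line 10 remove [cmdf,mnapt,itfoh] add [mthu] -> 13 lines: skeaw bmuu vpuul akr rslyv ztuph ulz qpnw enx gtvq mthu tex kya
Hunk 6: at line 9 remove [gtvq,mthu] add [sqa] -> 12 lines: skeaw bmuu vpuul akr rslyv ztuph ulz qpnw enx sqa tex kya
Hunk 7: at line 3 remove [rslyv] add [lls,rprf] -> 13 lines: skeaw bmuu vpuul akr lls rprf ztuph ulz qpnw enx sqa tex kya
Final line count: 13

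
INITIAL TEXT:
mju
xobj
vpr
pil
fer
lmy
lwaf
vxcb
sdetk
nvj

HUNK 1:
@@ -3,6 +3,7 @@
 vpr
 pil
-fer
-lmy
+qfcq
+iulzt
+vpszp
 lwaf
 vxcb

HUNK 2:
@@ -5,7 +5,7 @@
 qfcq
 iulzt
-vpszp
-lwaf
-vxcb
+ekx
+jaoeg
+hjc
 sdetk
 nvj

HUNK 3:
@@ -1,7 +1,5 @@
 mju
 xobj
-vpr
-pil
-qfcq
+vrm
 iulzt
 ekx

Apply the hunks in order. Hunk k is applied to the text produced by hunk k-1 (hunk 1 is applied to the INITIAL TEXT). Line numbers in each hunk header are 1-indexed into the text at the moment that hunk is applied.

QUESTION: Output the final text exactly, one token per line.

Hunk 1: at line 3 remove [fer,lmy] add [qfcq,iulzt,vpszp] -> 11 lines: mju xobj vpr pil qfcq iulzt vpszp lwaf vxcb sdetk nvj
Hunk 2: at line 5 remove [vpszp,lwaf,vxcb] add [ekx,jaoeg,hjc] -> 11 lines: mju xobj vpr pil qfcq iulzt ekx jaoeg hjc sdetk nvj
Hunk 3: at line 1 remove [vpr,pil,qfcq] add [vrm] -> 9 lines: mju xobj vrm iulzt ekx jaoeg hjc sdetk nvj

Answer: mju
xobj
vrm
iulzt
ekx
jaoeg
hjc
sdetk
nvj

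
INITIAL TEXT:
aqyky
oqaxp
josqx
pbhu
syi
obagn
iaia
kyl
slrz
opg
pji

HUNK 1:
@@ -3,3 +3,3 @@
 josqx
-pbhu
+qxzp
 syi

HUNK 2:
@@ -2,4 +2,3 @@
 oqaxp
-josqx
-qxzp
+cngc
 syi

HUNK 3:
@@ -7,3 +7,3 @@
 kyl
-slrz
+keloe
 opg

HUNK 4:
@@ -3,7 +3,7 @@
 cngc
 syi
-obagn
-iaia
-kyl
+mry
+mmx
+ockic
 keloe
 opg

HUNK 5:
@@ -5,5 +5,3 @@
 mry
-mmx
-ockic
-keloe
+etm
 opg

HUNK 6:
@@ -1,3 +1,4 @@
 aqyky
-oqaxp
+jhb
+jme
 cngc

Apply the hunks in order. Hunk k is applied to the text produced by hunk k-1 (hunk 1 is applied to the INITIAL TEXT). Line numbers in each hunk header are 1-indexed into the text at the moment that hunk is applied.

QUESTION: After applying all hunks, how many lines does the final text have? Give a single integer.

Answer: 9

Derivation:
Hunk 1: at line 3 remove [pbhu] add [qxzp] -> 11 lines: aqyky oqaxp josqx qxzp syi obagn iaia kyl slrz opg pji
Hunk 2: at line 2 remove [josqx,qxzp] add [cngc] -> 10 lines: aqyky oqaxp cngc syi obagn iaia kyl slrz opg pji
Hunk 3: at line 7 remove [slrz] add [keloe] -> 10 lines: aqyky oqaxp cngc syi obagn iaia kyl keloe opg pji
Hunk 4: at line 3 remove [obagn,iaia,kyl] add [mry,mmx,ockic] -> 10 lines: aqyky oqaxp cngc syi mry mmx ockic keloe opg pji
Hunk 5: at line 5 remove [mmx,ockic,keloe] add [etm] -> 8 lines: aqyky oqaxp cngc syi mry etm opg pji
Hunk 6: at line 1 remove [oqaxp] add [jhb,jme] -> 9 lines: aqyky jhb jme cngc syi mry etm opg pji
Final line count: 9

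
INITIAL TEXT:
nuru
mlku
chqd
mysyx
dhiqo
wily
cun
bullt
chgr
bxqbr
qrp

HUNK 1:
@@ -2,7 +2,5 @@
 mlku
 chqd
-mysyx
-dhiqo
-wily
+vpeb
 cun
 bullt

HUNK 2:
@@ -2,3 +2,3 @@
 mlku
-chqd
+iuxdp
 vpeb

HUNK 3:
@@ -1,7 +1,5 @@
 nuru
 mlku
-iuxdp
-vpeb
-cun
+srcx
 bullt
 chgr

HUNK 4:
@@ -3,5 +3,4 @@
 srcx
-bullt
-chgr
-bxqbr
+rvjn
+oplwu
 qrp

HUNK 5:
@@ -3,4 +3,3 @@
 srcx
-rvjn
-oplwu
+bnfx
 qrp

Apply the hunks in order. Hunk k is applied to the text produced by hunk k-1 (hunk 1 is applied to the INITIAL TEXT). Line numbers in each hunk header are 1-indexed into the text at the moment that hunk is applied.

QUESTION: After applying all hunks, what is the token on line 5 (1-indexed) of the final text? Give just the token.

Hunk 1: at line 2 remove [mysyx,dhiqo,wily] add [vpeb] -> 9 lines: nuru mlku chqd vpeb cun bullt chgr bxqbr qrp
Hunk 2: at line 2 remove [chqd] add [iuxdp] -> 9 lines: nuru mlku iuxdp vpeb cun bullt chgr bxqbr qrp
Hunk 3: at line 1 remove [iuxdp,vpeb,cun] add [srcx] -> 7 lines: nuru mlku srcx bullt chgr bxqbr qrp
Hunk 4: at line 3 remove [bullt,chgr,bxqbr] add [rvjn,oplwu] -> 6 lines: nuru mlku srcx rvjn oplwu qrp
Hunk 5: at line 3 remove [rvjn,oplwu] add [bnfx] -> 5 lines: nuru mlku srcx bnfx qrp
Final line 5: qrp

Answer: qrp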